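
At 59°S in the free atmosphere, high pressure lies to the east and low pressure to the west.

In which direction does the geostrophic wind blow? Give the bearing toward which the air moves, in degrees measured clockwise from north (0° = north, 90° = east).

The pressure-gradient force points toward the west (bearing 270°).
Geostrophic balance: in the Southern Hemisphere the Coriolis force deflects motion to the left, so the geostrophic wind blows 90° to the left of the pressure-gradient force (low pressure on the right).
Rotating 270° by 90° counterclockwise gives 180° — the wind blows toward the south.

180°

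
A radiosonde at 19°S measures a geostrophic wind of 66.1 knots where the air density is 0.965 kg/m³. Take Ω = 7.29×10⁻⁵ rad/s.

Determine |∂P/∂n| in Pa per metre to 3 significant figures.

1.56×10⁻³ Pa/m

Coriolis parameter at 19°S:
f = 2Ω sin φ = 2 × 7.29×10⁻⁵ × sin 19° = 4.75×10⁻⁵ s⁻¹
Wind speed in SI: 66.1 knots = 34.0 m/s
Geostrophic balance rearranged: |∂P/∂n| = f ρ V_g
|∂P/∂n| = 4.75×10⁻⁵ × 0.965 × 34.0 = 1.56×10⁻³ Pa/m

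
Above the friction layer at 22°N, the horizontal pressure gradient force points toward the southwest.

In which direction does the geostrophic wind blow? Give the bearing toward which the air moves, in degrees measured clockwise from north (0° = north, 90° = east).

315°

The pressure-gradient force points toward the southwest (bearing 225°).
Geostrophic balance: in the Northern Hemisphere the Coriolis force deflects motion to the right, so the geostrophic wind blows 90° to the right of the pressure-gradient force (low pressure on the left).
Rotating 225° by 90° clockwise gives 315° — the wind blows toward the northwest.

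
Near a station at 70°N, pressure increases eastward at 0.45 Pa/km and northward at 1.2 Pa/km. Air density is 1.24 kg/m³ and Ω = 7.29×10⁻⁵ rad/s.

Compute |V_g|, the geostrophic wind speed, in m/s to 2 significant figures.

7.5 m/s

Coriolis parameter at 70°N:
f = 2Ω sin φ = 2 × 7.29×10⁻⁵ × sin 70° = 1.37×10⁻⁴ s⁻¹
Component geostrophic relations (x east, y north):
u_g = −(1/(fρ)) ∂P/∂y,  v_g = (1/(fρ)) ∂P/∂x
u_g = −(1.2×10⁻³)/(1.37×10⁻⁴ × 1.24) = −7.06 m/s;  v_g = (0.45×10⁻³)/(1.37×10⁻⁴ × 1.24) = 2.65 m/s
|V_g| = √(u_g² + v_g²) = 7.54 m/s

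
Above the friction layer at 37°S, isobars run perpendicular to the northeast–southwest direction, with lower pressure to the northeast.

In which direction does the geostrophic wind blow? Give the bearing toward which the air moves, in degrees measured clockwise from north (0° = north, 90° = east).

The pressure-gradient force points toward the northeast (bearing 045°).
Geostrophic balance: in the Southern Hemisphere the Coriolis force deflects motion to the left, so the geostrophic wind blows 90° to the left of the pressure-gradient force (low pressure on the right).
Rotating 045° by 90° counterclockwise gives 315° — the wind blows toward the northwest.

315°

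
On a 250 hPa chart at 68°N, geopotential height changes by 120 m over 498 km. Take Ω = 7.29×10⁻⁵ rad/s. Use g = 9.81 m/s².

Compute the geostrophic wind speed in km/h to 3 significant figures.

Coriolis parameter at 68°N:
f = 2Ω sin φ = 2 × 7.29×10⁻⁵ × sin 68° = 1.35×10⁻⁴ s⁻¹
Height gradient: |∂Z/∂n| = 120 m / 498000 m = 2.41×10⁻⁴
On a pressure surface, geostrophic balance gives V_g = (g/f)|∂Z/∂n|:
V_g = 9.81 × 2.41×10⁻⁴ / 1.35×10⁻⁴ = 17.5 m/s
Converting: 17.5 m/s × 3.6 = 63.0 km/h

63.0 km/h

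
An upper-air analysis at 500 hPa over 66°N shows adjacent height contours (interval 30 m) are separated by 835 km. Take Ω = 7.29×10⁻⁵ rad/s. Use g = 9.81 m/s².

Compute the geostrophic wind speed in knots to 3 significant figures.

Coriolis parameter at 66°N:
f = 2Ω sin φ = 2 × 7.29×10⁻⁵ × sin 66° = 1.33×10⁻⁴ s⁻¹
Height gradient: |∂Z/∂n| = 30 m / 835000 m = 3.59×10⁻⁵
On a pressure surface, geostrophic balance gives V_g = (g/f)|∂Z/∂n|:
V_g = 9.81 × 3.59×10⁻⁵ / 1.33×10⁻⁴ = 2.65 m/s
Converting: 2.65 m/s × 1.944 = 5.14 knots

5.14 knots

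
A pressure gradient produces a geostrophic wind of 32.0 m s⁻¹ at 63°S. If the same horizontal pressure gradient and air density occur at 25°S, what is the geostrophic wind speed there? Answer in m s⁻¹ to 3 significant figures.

67.5 m s⁻¹

With the same pressure gradient and density, V_g ∝ 1/f ∝ 1/sin φ.
V₂ = V₁ · sin φ₁ / sin φ₂ = 32.0 × sin 63° / sin 25°
V₂ = 32.0 × 0.8910/0.4226 = 67.5 m s⁻¹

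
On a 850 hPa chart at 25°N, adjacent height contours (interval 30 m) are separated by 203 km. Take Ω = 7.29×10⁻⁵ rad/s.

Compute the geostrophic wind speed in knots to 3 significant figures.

Coriolis parameter at 25°N:
f = 2Ω sin φ = 2 × 7.29×10⁻⁵ × sin 25° = 6.16×10⁻⁵ s⁻¹
Height gradient: |∂Z/∂n| = 30 m / 203000 m = 1.48×10⁻⁴
On a pressure surface, geostrophic balance gives V_g = (g/f)|∂Z/∂n|:
V_g = 9.81 × 1.48×10⁻⁴ / 6.16×10⁻⁵ = 23.5 m/s
Converting: 23.5 m/s × 1.944 = 45.7 knots

45.7 knots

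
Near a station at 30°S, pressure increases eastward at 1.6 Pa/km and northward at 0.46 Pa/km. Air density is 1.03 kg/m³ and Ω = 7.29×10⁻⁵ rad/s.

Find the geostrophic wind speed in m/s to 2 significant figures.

22 m/s

Coriolis parameter at 30°S:
f = 2Ω sin φ = 2 × 7.29×10⁻⁵ × sin 30° = 7.29×10⁻⁵ s⁻¹
In the Southern Hemisphere f is negative: f = −7.29×10⁻⁵ s⁻¹.
Component geostrophic relations (x east, y north):
u_g = −(1/(fρ)) ∂P/∂y,  v_g = (1/(fρ)) ∂P/∂x
u_g = −(0.46×10⁻³)/(−7.29×10⁻⁵ × 1.03) = 6.13 m/s;  v_g = (1.6×10⁻³)/(−7.29×10⁻⁵ × 1.03) = −21.3 m/s
|V_g| = √(u_g² + v_g²) = 22.2 m/s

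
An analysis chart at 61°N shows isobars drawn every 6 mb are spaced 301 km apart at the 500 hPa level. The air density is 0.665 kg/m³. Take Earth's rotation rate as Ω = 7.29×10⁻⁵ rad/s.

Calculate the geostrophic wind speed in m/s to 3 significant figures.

Coriolis parameter at 61°N:
f = 2Ω sin φ = 2 × 7.29×10⁻⁵ × sin 61° = 1.28×10⁻⁴ s⁻¹
Pressure gradient: |∂P/∂n| = 600 Pa / 301000 m = 1.99×10⁻³ Pa/m
Geostrophic balance (pressure-gradient force = Coriolis force):
V_g = (1/(fρ)) |∂P/∂n| = 1.99×10⁻³ / (1.28×10⁻⁴ × 0.665) = 23.5 m/s

23.5 m/s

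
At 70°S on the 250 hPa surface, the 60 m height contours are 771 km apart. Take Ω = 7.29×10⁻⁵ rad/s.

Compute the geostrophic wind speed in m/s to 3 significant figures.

Coriolis parameter at 70°S:
f = 2Ω sin φ = 2 × 7.29×10⁻⁵ × sin 70° = 1.37×10⁻⁴ s⁻¹
Height gradient: |∂Z/∂n| = 60 m / 771000 m = 7.78×10⁻⁵
On a pressure surface, geostrophic balance gives V_g = (g/f)|∂Z/∂n|:
V_g = 9.81 × 7.78×10⁻⁵ / 1.37×10⁻⁴ = 5.57 m/s

5.57 m/s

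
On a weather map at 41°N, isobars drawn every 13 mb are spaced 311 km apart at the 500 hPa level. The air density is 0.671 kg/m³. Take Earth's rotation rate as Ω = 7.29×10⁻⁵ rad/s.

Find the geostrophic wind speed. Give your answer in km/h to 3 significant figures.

234 km/h

Coriolis parameter at 41°N:
f = 2Ω sin φ = 2 × 7.29×10⁻⁵ × sin 41° = 9.57×10⁻⁵ s⁻¹
Pressure gradient: |∂P/∂n| = 1300 Pa / 311000 m = 4.18×10⁻³ Pa/m
Geostrophic balance (pressure-gradient force = Coriolis force):
V_g = (1/(fρ)) |∂P/∂n| = 4.18×10⁻³ / (9.57×10⁻⁵ × 0.671) = 65.1 m/s
Converting: 65.1 m/s × 3.6 = 234 km/h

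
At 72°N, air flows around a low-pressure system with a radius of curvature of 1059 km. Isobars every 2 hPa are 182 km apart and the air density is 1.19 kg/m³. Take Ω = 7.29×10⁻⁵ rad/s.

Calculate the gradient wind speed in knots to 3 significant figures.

12.4 knots

Coriolis parameter at 72°N:
f = 2Ω sin φ = 2 × 7.29×10⁻⁵ × sin 72° = 1.39×10⁻⁴ s⁻¹
Pressure gradient: |∂P/∂n| = 200 Pa / 182000 m = 1.10×10⁻³ Pa/m
Geostrophic speed: V_g = |∂P/∂n|/(fρ) = 1.10×10⁻³/(1.39×10⁻⁴ × 1.19) = 6.66 m/s
Around a low, centrifugal force acts outward with Coriolis, so pressure-gradient force balances both:
(1/ρ)|∂P/∂n| = fV + V²/R  →  V² + fR·V − fR·V_g = 0
With fR = 1.39×10⁻⁴ × 1059×10³ m = 147 m/s:
V = [−fR + √((fR)² + 4 fR V_g)]/2 = [−147 + √(147² + 4×147×6.66)]/2 = 6.38 m/s
Subgeostrophic (V < V_g = 6.66 m/s), as expected around a low.
Converting: 6.38 m/s × 1.944 = 12.4 knots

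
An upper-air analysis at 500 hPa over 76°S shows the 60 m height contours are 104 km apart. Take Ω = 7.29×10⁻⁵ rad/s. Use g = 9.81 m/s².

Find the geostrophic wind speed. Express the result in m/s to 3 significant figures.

40.0 m/s

Coriolis parameter at 76°S:
f = 2Ω sin φ = 2 × 7.29×10⁻⁵ × sin 76° = 1.41×10⁻⁴ s⁻¹
Height gradient: |∂Z/∂n| = 60 m / 104000 m = 5.77×10⁻⁴
On a pressure surface, geostrophic balance gives V_g = (g/f)|∂Z/∂n|:
V_g = 9.81 × 5.77×10⁻⁴ / 1.41×10⁻⁴ = 40.0 m/s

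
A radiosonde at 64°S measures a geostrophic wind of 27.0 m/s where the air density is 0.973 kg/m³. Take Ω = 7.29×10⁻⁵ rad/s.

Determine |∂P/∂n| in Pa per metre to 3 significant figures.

3.44×10⁻³ Pa/m

Coriolis parameter at 64°S:
f = 2Ω sin φ = 2 × 7.29×10⁻⁵ × sin 64° = 1.31×10⁻⁴ s⁻¹
Geostrophic balance rearranged: |∂P/∂n| = f ρ V_g
|∂P/∂n| = 1.31×10⁻⁴ × 0.973 × 27.0 = 3.44×10⁻³ Pa/m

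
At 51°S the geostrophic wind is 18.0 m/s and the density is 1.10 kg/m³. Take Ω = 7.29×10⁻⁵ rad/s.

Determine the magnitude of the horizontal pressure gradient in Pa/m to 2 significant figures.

Coriolis parameter at 51°S:
f = 2Ω sin φ = 2 × 7.29×10⁻⁵ × sin 51° = 1.13×10⁻⁴ s⁻¹
Geostrophic balance rearranged: |∂P/∂n| = f ρ V_g
|∂P/∂n| = 1.13×10⁻⁴ × 1.10 × 18.0 = 2.24×10⁻³ Pa/m

2.2×10⁻³ Pa/m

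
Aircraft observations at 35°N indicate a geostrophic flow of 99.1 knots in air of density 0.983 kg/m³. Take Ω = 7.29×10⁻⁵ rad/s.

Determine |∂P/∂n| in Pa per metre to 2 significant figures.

4.2×10⁻³ Pa/m

Coriolis parameter at 35°N:
f = 2Ω sin φ = 2 × 7.29×10⁻⁵ × sin 35° = 8.36×10⁻⁵ s⁻¹
Wind speed in SI: 99.1 knots = 51.0 m/s
Geostrophic balance rearranged: |∂P/∂n| = f ρ V_g
|∂P/∂n| = 8.36×10⁻⁵ × 0.983 × 51.0 = 4.19×10⁻³ Pa/m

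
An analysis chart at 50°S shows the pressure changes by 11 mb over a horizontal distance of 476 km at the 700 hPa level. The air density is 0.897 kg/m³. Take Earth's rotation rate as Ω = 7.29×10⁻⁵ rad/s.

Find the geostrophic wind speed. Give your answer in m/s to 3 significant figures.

Coriolis parameter at 50°S:
f = 2Ω sin φ = 2 × 7.29×10⁻⁵ × sin 50° = 1.12×10⁻⁴ s⁻¹
Pressure gradient: |∂P/∂n| = 1100 Pa / 476000 m = 2.31×10⁻³ Pa/m
Geostrophic balance (pressure-gradient force = Coriolis force):
V_g = (1/(fρ)) |∂P/∂n| = 2.31×10⁻³ / (1.12×10⁻⁴ × 0.897) = 23.1 m/s

23.1 m/s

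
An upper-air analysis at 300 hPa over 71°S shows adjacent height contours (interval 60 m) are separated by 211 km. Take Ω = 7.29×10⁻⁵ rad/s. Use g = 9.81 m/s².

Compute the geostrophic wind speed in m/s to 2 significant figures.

20 m/s

Coriolis parameter at 71°S:
f = 2Ω sin φ = 2 × 7.29×10⁻⁵ × sin 71° = 1.38×10⁻⁴ s⁻¹
Height gradient: |∂Z/∂n| = 60 m / 211000 m = 2.84×10⁻⁴
On a pressure surface, geostrophic balance gives V_g = (g/f)|∂Z/∂n|:
V_g = 9.81 × 2.84×10⁻⁴ / 1.38×10⁻⁴ = 20.2 m/s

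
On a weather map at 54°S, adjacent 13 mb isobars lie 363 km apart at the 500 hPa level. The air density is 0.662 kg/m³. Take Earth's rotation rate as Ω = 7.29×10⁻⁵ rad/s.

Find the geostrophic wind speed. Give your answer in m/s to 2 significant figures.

46 m/s

Coriolis parameter at 54°S:
f = 2Ω sin φ = 2 × 7.29×10⁻⁵ × sin 54° = 1.18×10⁻⁴ s⁻¹
Pressure gradient: |∂P/∂n| = 1300 Pa / 363000 m = 3.58×10⁻³ Pa/m
Geostrophic balance (pressure-gradient force = Coriolis force):
V_g = (1/(fρ)) |∂P/∂n| = 3.58×10⁻³ / (1.18×10⁻⁴ × 0.662) = 45.9 m/s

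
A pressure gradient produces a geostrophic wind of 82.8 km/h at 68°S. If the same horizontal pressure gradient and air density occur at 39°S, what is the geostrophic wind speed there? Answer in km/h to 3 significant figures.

With the same pressure gradient and density, V_g ∝ 1/f ∝ 1/sin φ.
V₂ = V₁ · sin φ₁ / sin φ₂ = 82.8 × sin 68° / sin 39°
V₂ = 82.8 × 0.9272/0.6293 = 122 km/h

122 km/h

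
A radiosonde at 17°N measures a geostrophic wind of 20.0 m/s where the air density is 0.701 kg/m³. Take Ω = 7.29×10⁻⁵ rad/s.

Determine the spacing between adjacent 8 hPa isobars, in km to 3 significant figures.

Coriolis parameter at 17°N:
f = 2Ω sin φ = 2 × 7.29×10⁻⁵ × sin 17° = 4.26×10⁻⁵ s⁻¹
Geostrophic balance rearranged: |∂P/∂n| = f ρ V_g
|∂P/∂n| = 4.26×10⁻⁵ × 0.701 × 20.0 = 5.98×10⁻⁴ Pa/m
Isobar spacing: Δn = ΔP/|∂P/∂n| = 800 Pa / 5.98×10⁻⁴ Pa/m = 1338595 m ≈ 1340 km

1340 km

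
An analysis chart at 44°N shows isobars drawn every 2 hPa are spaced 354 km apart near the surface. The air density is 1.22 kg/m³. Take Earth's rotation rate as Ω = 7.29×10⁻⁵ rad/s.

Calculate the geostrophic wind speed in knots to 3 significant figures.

Coriolis parameter at 44°N:
f = 2Ω sin φ = 2 × 7.29×10⁻⁵ × sin 44° = 1.01×10⁻⁴ s⁻¹
Pressure gradient: |∂P/∂n| = 200 Pa / 354000 m = 5.65×10⁻⁴ Pa/m
Geostrophic balance (pressure-gradient force = Coriolis force):
V_g = (1/(fρ)) |∂P/∂n| = 5.65×10⁻⁴ / (1.01×10⁻⁴ × 1.22) = 4.57 m/s
Converting: 4.57 m/s × 1.944 = 8.89 knots

8.89 knots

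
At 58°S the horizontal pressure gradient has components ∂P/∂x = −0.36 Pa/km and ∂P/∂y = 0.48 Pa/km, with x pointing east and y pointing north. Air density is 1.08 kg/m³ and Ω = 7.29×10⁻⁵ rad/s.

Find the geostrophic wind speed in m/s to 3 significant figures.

Coriolis parameter at 58°S:
f = 2Ω sin φ = 2 × 7.29×10⁻⁵ × sin 58° = 1.24×10⁻⁴ s⁻¹
In the Southern Hemisphere f is negative: f = −1.24×10⁻⁴ s⁻¹.
Component geostrophic relations (x east, y north):
u_g = −(1/(fρ)) ∂P/∂y,  v_g = (1/(fρ)) ∂P/∂x
u_g = −(0.48×10⁻³)/(−1.24×10⁻⁴ × 1.08) = 3.59 m/s;  v_g = (−0.36×10⁻³)/(−1.24×10⁻⁴ × 1.08) = 2.70 m/s
|V_g| = √(u_g² + v_g²) = 4.49 m/s

4.49 m/s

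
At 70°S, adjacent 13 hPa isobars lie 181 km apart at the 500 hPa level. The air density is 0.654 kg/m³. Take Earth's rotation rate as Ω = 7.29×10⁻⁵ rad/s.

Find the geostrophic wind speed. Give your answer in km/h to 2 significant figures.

290 km/h

Coriolis parameter at 70°S:
f = 2Ω sin φ = 2 × 7.29×10⁻⁵ × sin 70° = 1.37×10⁻⁴ s⁻¹
Pressure gradient: |∂P/∂n| = 1300 Pa / 181000 m = 7.18×10⁻³ Pa/m
Geostrophic balance (pressure-gradient force = Coriolis force):
V_g = (1/(fρ)) |∂P/∂n| = 7.18×10⁻³ / (1.37×10⁻⁴ × 0.654) = 80.2 m/s
Converting: 80.2 m/s × 3.6 = 290 km/h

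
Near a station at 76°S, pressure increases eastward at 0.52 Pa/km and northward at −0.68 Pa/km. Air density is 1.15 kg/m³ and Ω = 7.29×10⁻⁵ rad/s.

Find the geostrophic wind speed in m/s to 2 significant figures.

Coriolis parameter at 76°S:
f = 2Ω sin φ = 2 × 7.29×10⁻⁵ × sin 76° = 1.41×10⁻⁴ s⁻¹
In the Southern Hemisphere f is negative: f = −1.41×10⁻⁴ s⁻¹.
Component geostrophic relations (x east, y north):
u_g = −(1/(fρ)) ∂P/∂y,  v_g = (1/(fρ)) ∂P/∂x
u_g = −(−0.68×10⁻³)/(−1.41×10⁻⁴ × 1.15) = −4.18 m/s;  v_g = (0.52×10⁻³)/(−1.41×10⁻⁴ × 1.15) = −3.20 m/s
|V_g| = √(u_g² + v_g²) = 5.26 m/s

5.3 m/s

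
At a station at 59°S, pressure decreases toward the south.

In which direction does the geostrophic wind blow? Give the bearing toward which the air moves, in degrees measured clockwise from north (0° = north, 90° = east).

090°

The pressure-gradient force points toward the south (bearing 180°).
Geostrophic balance: in the Southern Hemisphere the Coriolis force deflects motion to the left, so the geostrophic wind blows 90° to the left of the pressure-gradient force (low pressure on the right).
Rotating 180° by 90° counterclockwise gives 090° — the wind blows toward the east.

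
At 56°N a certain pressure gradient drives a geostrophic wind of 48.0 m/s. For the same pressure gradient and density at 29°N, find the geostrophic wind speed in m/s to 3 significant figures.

82.1 m/s

With the same pressure gradient and density, V_g ∝ 1/f ∝ 1/sin φ.
V₂ = V₁ · sin φ₁ / sin φ₂ = 48.0 × sin 56° / sin 29°
V₂ = 48.0 × 0.8290/0.4848 = 82.1 m/s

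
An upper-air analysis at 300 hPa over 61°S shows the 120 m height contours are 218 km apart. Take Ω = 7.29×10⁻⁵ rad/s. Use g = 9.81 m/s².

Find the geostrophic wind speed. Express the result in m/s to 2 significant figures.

Coriolis parameter at 61°S:
f = 2Ω sin φ = 2 × 7.29×10⁻⁵ × sin 61° = 1.28×10⁻⁴ s⁻¹
Height gradient: |∂Z/∂n| = 120 m / 218000 m = 5.50×10⁻⁴
On a pressure surface, geostrophic balance gives V_g = (g/f)|∂Z/∂n|:
V_g = 9.81 × 5.50×10⁻⁴ / 1.28×10⁻⁴ = 42.3 m/s

42 m/s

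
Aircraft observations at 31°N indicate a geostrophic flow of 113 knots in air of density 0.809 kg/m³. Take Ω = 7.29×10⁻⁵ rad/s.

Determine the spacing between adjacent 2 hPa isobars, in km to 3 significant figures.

56.6 km

Coriolis parameter at 31°N:
f = 2Ω sin φ = 2 × 7.29×10⁻⁵ × sin 31° = 7.51×10⁻⁵ s⁻¹
Wind speed in SI: 113 knots = 58.1 m/s
Geostrophic balance rearranged: |∂P/∂n| = f ρ V_g
|∂P/∂n| = 7.51×10⁻⁵ × 0.809 × 58.1 = 3.53×10⁻³ Pa/m
Isobar spacing: Δn = ΔP/|∂P/∂n| = 200 Pa / 3.53×10⁻³ Pa/m = 56633 m ≈ 56.6 km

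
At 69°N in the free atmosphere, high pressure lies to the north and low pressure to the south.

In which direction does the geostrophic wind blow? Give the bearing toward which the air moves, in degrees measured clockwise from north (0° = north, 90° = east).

270°

The pressure-gradient force points toward the south (bearing 180°).
Geostrophic balance: in the Northern Hemisphere the Coriolis force deflects motion to the right, so the geostrophic wind blows 90° to the right of the pressure-gradient force (low pressure on the left).
Rotating 180° by 90° clockwise gives 270° — the wind blows toward the west.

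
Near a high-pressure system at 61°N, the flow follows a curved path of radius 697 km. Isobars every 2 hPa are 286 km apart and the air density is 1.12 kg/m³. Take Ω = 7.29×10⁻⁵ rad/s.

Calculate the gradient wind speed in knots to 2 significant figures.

Coriolis parameter at 61°N:
f = 2Ω sin φ = 2 × 7.29×10⁻⁵ × sin 61° = 1.28×10⁻⁴ s⁻¹
Pressure gradient: |∂P/∂n| = 200 Pa / 286000 m = 6.99×10⁻⁴ Pa/m
Geostrophic speed: V_g = |∂P/∂n|/(fρ) = 6.99×10⁻⁴/(1.28×10⁻⁴ × 1.12) = 4.90 m/s
Around a high, pressure-gradient force acts outward with centrifugal, so Coriolis balances both:
fV = (1/ρ)|∂P/∂n| + V²/R  →  V² − fR·V + fR·V_g = 0
With fR = 1.28×10⁻⁴ × 697×10³ m = 88.9 m/s:
V = [fR − √((fR)² − 4 fR V_g)]/2 = [88.9 − √(88.9² − 4×88.9×4.9)]/2 = 5.2 m/s
Supergeostrophic (V > V_g = 4.9 m/s), as expected around a high.
Converting: 5.2 m/s × 1.944 = 10 knots

10 knots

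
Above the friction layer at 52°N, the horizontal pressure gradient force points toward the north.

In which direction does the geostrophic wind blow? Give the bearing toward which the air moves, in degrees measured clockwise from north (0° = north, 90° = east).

090°

The pressure-gradient force points toward the north (bearing 000°).
Geostrophic balance: in the Northern Hemisphere the Coriolis force deflects motion to the right, so the geostrophic wind blows 90° to the right of the pressure-gradient force (low pressure on the left).
Rotating 000° by 90° clockwise gives 090° — the wind blows toward the east.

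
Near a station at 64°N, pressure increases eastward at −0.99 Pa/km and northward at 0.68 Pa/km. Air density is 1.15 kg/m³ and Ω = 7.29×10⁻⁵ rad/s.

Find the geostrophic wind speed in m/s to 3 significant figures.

7.97 m/s

Coriolis parameter at 64°N:
f = 2Ω sin φ = 2 × 7.29×10⁻⁵ × sin 64° = 1.31×10⁻⁴ s⁻¹
Component geostrophic relations (x east, y north):
u_g = −(1/(fρ)) ∂P/∂y,  v_g = (1/(fρ)) ∂P/∂x
u_g = −(0.68×10⁻³)/(1.31×10⁻⁴ × 1.15) = −4.51 m/s;  v_g = (−0.99×10⁻³)/(1.31×10⁻⁴ × 1.15) = −6.57 m/s
|V_g| = √(u_g² + v_g²) = 7.97 m/s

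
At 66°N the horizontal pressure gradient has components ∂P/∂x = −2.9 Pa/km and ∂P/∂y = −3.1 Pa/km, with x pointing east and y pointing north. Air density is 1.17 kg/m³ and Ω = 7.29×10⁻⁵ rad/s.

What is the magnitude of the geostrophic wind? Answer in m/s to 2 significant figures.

Coriolis parameter at 66°N:
f = 2Ω sin φ = 2 × 7.29×10⁻⁵ × sin 66° = 1.33×10⁻⁴ s⁻¹
Component geostrophic relations (x east, y north):
u_g = −(1/(fρ)) ∂P/∂y,  v_g = (1/(fρ)) ∂P/∂x
u_g = −(−3.1×10⁻³)/(1.33×10⁻⁴ × 1.17) = 19.9 m/s;  v_g = (−2.9×10⁻³)/(1.33×10⁻⁴ × 1.17) = −18.6 m/s
|V_g| = √(u_g² + v_g²) = 27.2 m/s

27 m/s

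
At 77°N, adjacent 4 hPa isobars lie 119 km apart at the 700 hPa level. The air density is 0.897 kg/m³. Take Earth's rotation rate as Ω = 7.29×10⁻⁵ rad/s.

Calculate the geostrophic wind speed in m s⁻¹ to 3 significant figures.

Coriolis parameter at 77°N:
f = 2Ω sin φ = 2 × 7.29×10⁻⁵ × sin 77° = 1.42×10⁻⁴ s⁻¹
Pressure gradient: |∂P/∂n| = 400 Pa / 119000 m = 3.36×10⁻³ Pa/m
Geostrophic balance (pressure-gradient force = Coriolis force):
V_g = (1/(fρ)) |∂P/∂n| = 3.36×10⁻³ / (1.42×10⁻⁴ × 0.897) = 26.4 m/s

26.4 m s⁻¹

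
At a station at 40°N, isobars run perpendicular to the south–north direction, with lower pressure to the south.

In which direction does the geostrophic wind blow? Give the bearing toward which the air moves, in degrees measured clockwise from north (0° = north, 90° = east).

The pressure-gradient force points toward the south (bearing 180°).
Geostrophic balance: in the Northern Hemisphere the Coriolis force deflects motion to the right, so the geostrophic wind blows 90° to the right of the pressure-gradient force (low pressure on the left).
Rotating 180° by 90° clockwise gives 270° — the wind blows toward the west.

270°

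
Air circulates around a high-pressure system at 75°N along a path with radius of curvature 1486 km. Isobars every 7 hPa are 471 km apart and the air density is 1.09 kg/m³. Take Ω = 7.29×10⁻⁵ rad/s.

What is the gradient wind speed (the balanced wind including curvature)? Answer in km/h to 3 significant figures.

36.6 km/h

Coriolis parameter at 75°N:
f = 2Ω sin φ = 2 × 7.29×10⁻⁵ × sin 75° = 1.41×10⁻⁴ s⁻¹
Pressure gradient: |∂P/∂n| = 700 Pa / 471000 m = 1.49×10⁻³ Pa/m
Geostrophic speed: V_g = |∂P/∂n|/(fρ) = 1.49×10⁻³/(1.41×10⁻⁴ × 1.09) = 9.68 m/s
Around a high, pressure-gradient force acts outward with centrifugal, so Coriolis balances both:
fV = (1/ρ)|∂P/∂n| + V²/R  →  V² − fR·V + fR·V_g = 0
With fR = 1.41×10⁻⁴ × 1486×10³ m = 209 m/s:
V = [fR − √((fR)² − 4 fR V_g)]/2 = [209 − √(209² − 4×209×9.68)]/2 = 10.2 m/s
Supergeostrophic (V > V_g = 9.68 m/s), as expected around a high.
Converting: 10.2 m/s × 3.6 = 36.6 km/h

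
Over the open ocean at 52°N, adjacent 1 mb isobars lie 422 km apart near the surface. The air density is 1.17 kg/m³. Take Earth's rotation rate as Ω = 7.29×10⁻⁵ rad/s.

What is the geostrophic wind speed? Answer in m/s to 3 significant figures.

1.76 m/s

Coriolis parameter at 52°N:
f = 2Ω sin φ = 2 × 7.29×10⁻⁵ × sin 52° = 1.15×10⁻⁴ s⁻¹
Pressure gradient: |∂P/∂n| = 100 Pa / 422000 m = 2.37×10⁻⁴ Pa/m
Geostrophic balance (pressure-gradient force = Coriolis force):
V_g = (1/(fρ)) |∂P/∂n| = 2.37×10⁻⁴ / (1.15×10⁻⁴ × 1.17) = 1.76 m/s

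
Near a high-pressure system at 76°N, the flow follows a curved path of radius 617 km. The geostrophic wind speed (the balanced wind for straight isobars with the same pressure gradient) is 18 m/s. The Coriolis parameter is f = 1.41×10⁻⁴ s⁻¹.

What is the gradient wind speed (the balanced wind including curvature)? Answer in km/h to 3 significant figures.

Around a high, pressure-gradient force acts outward with centrifugal, so Coriolis balances both:
fV = (1/ρ)|∂P/∂n| + V²/R  →  V² − fR·V + fR·V_g = 0
With fR = 1.41×10⁻⁴ × 617×10³ m = 87.0 m/s:
V = [fR − √((fR)² − 4 fR V_g)]/2 = [87.0 − √(87.0² − 4×87.0×18)]/2 = 25.4 m/s
Supergeostrophic (V > V_g = 18 m/s), as expected around a high.
Converting: 25.4 m/s × 3.6 = 91.6 km/h

91.6 km/h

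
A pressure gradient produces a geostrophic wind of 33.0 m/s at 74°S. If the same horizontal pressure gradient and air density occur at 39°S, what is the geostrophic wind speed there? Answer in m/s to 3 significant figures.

With the same pressure gradient and density, V_g ∝ 1/f ∝ 1/sin φ.
V₂ = V₁ · sin φ₁ / sin φ₂ = 33.0 × sin 74° / sin 39°
V₂ = 33.0 × 0.9613/0.6293 = 50.4 m/s

50.4 m/s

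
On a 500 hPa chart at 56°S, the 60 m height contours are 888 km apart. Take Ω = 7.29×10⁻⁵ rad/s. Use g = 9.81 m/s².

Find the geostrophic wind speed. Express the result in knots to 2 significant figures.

Coriolis parameter at 56°S:
f = 2Ω sin φ = 2 × 7.29×10⁻⁵ × sin 56° = 1.21×10⁻⁴ s⁻¹
Height gradient: |∂Z/∂n| = 60 m / 888000 m = 6.76×10⁻⁵
On a pressure surface, geostrophic balance gives V_g = (g/f)|∂Z/∂n|:
V_g = 9.81 × 6.76×10⁻⁵ / 1.21×10⁻⁴ = 5.48 m/s
Converting: 5.48 m/s × 1.944 = 11 knots

11 knots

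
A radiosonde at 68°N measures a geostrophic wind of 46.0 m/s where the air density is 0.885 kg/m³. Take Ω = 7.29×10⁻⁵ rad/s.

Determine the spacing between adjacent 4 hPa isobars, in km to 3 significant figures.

Coriolis parameter at 68°N:
f = 2Ω sin φ = 2 × 7.29×10⁻⁵ × sin 68° = 1.35×10⁻⁴ s⁻¹
Geostrophic balance rearranged: |∂P/∂n| = f ρ V_g
|∂P/∂n| = 1.35×10⁻⁴ × 0.885 × 46.0 = 5.50×10⁻³ Pa/m
Isobar spacing: Δn = ΔP/|∂P/∂n| = 400 Pa / 5.50×10⁻³ Pa/m = 72683 m ≈ 72.7 km

72.7 km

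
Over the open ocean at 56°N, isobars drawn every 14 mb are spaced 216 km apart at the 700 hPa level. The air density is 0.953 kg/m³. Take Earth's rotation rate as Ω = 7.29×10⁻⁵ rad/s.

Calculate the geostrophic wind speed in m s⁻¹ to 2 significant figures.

Coriolis parameter at 56°N:
f = 2Ω sin φ = 2 × 7.29×10⁻⁵ × sin 56° = 1.21×10⁻⁴ s⁻¹
Pressure gradient: |∂P/∂n| = 1400 Pa / 216000 m = 6.48×10⁻³ Pa/m
Geostrophic balance (pressure-gradient force = Coriolis force):
V_g = (1/(fρ)) |∂P/∂n| = 6.48×10⁻³ / (1.21×10⁻⁴ × 0.953) = 56.3 m/s

56 m s⁻¹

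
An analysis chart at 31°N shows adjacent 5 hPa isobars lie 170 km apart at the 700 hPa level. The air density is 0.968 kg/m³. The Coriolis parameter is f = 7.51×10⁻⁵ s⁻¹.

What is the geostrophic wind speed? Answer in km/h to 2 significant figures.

Pressure gradient: |∂P/∂n| = 500 Pa / 170000 m = 2.94×10⁻³ Pa/m
Geostrophic balance (pressure-gradient force = Coriolis force):
V_g = (1/(fρ)) |∂P/∂n| = 2.94×10⁻³ / (7.51×10⁻⁵ × 0.968) = 40.5 m/s
Converting: 40.5 m/s × 3.6 = 150 km/h

150 km/h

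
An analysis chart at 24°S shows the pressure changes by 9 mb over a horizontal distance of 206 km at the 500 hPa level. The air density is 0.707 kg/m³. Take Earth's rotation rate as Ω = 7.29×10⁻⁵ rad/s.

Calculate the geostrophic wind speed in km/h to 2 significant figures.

Coriolis parameter at 24°S:
f = 2Ω sin φ = 2 × 7.29×10⁻⁵ × sin 24° = 5.93×10⁻⁵ s⁻¹
Pressure gradient: |∂P/∂n| = 900 Pa / 206000 m = 4.37×10⁻³ Pa/m
Geostrophic balance (pressure-gradient force = Coriolis force):
V_g = (1/(fρ)) |∂P/∂n| = 4.37×10⁻³ / (5.93×10⁻⁵ × 0.707) = 104 m/s
Converting: 104 m/s × 3.6 = 380 km/h

380 km/h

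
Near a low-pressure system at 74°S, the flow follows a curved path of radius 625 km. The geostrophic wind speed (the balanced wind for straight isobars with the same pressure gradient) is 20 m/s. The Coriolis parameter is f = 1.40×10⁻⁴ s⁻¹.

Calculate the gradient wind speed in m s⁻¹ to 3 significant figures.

Around a low, centrifugal force acts outward with Coriolis, so pressure-gradient force balances both:
(1/ρ)|∂P/∂n| = fV + V²/R  →  V² + fR·V − fR·V_g = 0
With fR = 1.40×10⁻⁴ × 625×10³ m = 87.5 m/s:
V = [−fR + √((fR)² + 4 fR V_g)]/2 = [−87.5 + √(87.5² + 4×87.5×20)]/2 = 16.8 m/s
Subgeostrophic (V < V_g = 20 m/s), as expected around a low.

16.8 m s⁻¹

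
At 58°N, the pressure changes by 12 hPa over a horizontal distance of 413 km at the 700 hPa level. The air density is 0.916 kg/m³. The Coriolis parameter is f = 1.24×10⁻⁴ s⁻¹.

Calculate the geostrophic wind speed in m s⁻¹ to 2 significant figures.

Pressure gradient: |∂P/∂n| = 1200 Pa / 413000 m = 2.91×10⁻³ Pa/m
Geostrophic balance (pressure-gradient force = Coriolis force):
V_g = (1/(fρ)) |∂P/∂n| = 2.91×10⁻³ / (1.24×10⁻⁴ × 0.916) = 25.6 m/s

26 m s⁻¹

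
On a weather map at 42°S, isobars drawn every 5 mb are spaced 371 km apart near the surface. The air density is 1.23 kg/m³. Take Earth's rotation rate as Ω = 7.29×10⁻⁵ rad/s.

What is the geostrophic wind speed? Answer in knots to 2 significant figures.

22 knots

Coriolis parameter at 42°S:
f = 2Ω sin φ = 2 × 7.29×10⁻⁵ × sin 42° = 9.76×10⁻⁵ s⁻¹
Pressure gradient: |∂P/∂n| = 500 Pa / 371000 m = 1.35×10⁻³ Pa/m
Geostrophic balance (pressure-gradient force = Coriolis force):
V_g = (1/(fρ)) |∂P/∂n| = 1.35×10⁻³ / (9.76×10⁻⁵ × 1.23) = 11.2 m/s
Converting: 11.2 m/s × 1.944 = 22 knots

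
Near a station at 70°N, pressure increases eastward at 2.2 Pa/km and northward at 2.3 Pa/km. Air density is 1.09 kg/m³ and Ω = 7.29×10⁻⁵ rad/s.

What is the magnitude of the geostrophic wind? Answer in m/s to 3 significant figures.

Coriolis parameter at 70°N:
f = 2Ω sin φ = 2 × 7.29×10⁻⁵ × sin 70° = 1.37×10⁻⁴ s⁻¹
Component geostrophic relations (x east, y north):
u_g = −(1/(fρ)) ∂P/∂y,  v_g = (1/(fρ)) ∂P/∂x
u_g = −(2.3×10⁻³)/(1.37×10⁻⁴ × 1.09) = −15.4 m/s;  v_g = (2.2×10⁻³)/(1.37×10⁻⁴ × 1.09) = 14.7 m/s
|V_g| = √(u_g² + v_g²) = 21.3 m/s

21.3 m/s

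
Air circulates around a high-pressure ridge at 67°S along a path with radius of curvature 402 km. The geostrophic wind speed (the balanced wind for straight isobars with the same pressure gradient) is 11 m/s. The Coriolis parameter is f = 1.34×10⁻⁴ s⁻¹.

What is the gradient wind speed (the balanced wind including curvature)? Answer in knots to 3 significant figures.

Around a high, pressure-gradient force acts outward with centrifugal, so Coriolis balances both:
fV = (1/ρ)|∂P/∂n| + V²/R  →  V² − fR·V + fR·V_g = 0
With fR = 1.34×10⁻⁴ × 402×10³ m = 53.9 m/s:
V = [fR − √((fR)² − 4 fR V_g)]/2 = [53.9 − √(53.9² − 4×53.9×11)]/2 = 15.4 m/s
Supergeostrophic (V > V_g = 11 m/s), as expected around a high.
Converting: 15.4 m/s × 1.944 = 29.9 knots

29.9 knots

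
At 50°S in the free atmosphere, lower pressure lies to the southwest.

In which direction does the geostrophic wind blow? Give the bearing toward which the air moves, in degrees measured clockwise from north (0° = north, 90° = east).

The pressure-gradient force points toward the southwest (bearing 225°).
Geostrophic balance: in the Southern Hemisphere the Coriolis force deflects motion to the left, so the geostrophic wind blows 90° to the left of the pressure-gradient force (low pressure on the right).
Rotating 225° by 90° counterclockwise gives 135° — the wind blows toward the southeast.

135°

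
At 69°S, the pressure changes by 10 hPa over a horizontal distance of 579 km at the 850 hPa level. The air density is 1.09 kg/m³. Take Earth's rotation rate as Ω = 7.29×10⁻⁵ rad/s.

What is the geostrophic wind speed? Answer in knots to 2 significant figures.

23 knots

Coriolis parameter at 69°S:
f = 2Ω sin φ = 2 × 7.29×10⁻⁵ × sin 69° = 1.36×10⁻⁴ s⁻¹
Pressure gradient: |∂P/∂n| = 1000 Pa / 579000 m = 1.73×10⁻³ Pa/m
Geostrophic balance (pressure-gradient force = Coriolis force):
V_g = (1/(fρ)) |∂P/∂n| = 1.73×10⁻³ / (1.36×10⁻⁴ × 1.09) = 11.6 m/s
Converting: 11.6 m/s × 1.944 = 23 knots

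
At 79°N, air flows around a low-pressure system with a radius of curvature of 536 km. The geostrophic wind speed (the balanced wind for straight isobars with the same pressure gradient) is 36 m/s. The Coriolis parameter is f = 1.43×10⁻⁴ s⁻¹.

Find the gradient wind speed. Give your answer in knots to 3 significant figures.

51.9 knots

Around a low, centrifugal force acts outward with Coriolis, so pressure-gradient force balances both:
(1/ρ)|∂P/∂n| = fV + V²/R  →  V² + fR·V − fR·V_g = 0
With fR = 1.43×10⁻⁴ × 536×10³ m = 76.6 m/s:
V = [−fR + √((fR)² + 4 fR V_g)]/2 = [−76.6 + √(76.6² + 4×76.6×36)]/2 = 26.7 m/s
Subgeostrophic (V < V_g = 36 m/s), as expected around a low.
Converting: 26.7 m/s × 1.944 = 51.9 knots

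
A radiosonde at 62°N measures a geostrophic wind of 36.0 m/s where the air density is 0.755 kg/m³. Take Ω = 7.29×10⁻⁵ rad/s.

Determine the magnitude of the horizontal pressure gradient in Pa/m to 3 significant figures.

Coriolis parameter at 62°N:
f = 2Ω sin φ = 2 × 7.29×10⁻⁵ × sin 62° = 1.29×10⁻⁴ s⁻¹
Geostrophic balance rearranged: |∂P/∂n| = f ρ V_g
|∂P/∂n| = 1.29×10⁻⁴ × 0.755 × 36.0 = 3.50×10⁻³ Pa/m

3.50×10⁻³ Pa/m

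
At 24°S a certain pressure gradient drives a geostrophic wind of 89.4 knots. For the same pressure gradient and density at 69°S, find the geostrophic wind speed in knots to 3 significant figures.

38.9 knots

With the same pressure gradient and density, V_g ∝ 1/f ∝ 1/sin φ.
V₂ = V₁ · sin φ₁ / sin φ₂ = 89.4 × sin 24° / sin 69°
V₂ = 89.4 × 0.4067/0.9336 = 38.9 knots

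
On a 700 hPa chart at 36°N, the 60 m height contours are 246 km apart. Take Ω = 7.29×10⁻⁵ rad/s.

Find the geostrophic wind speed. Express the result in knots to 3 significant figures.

Coriolis parameter at 36°N:
f = 2Ω sin φ = 2 × 7.29×10⁻⁵ × sin 36° = 8.57×10⁻⁵ s⁻¹
Height gradient: |∂Z/∂n| = 60 m / 246000 m = 2.44×10⁻⁴
On a pressure surface, geostrophic balance gives V_g = (g/f)|∂Z/∂n|:
V_g = 9.81 × 2.44×10⁻⁴ / 8.57×10⁻⁵ = 27.9 m/s
Converting: 27.9 m/s × 1.944 = 54.3 knots

54.3 knots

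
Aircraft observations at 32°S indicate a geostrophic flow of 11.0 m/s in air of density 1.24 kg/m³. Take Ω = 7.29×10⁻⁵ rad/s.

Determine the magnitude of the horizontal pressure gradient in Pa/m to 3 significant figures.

Coriolis parameter at 32°S:
f = 2Ω sin φ = 2 × 7.29×10⁻⁵ × sin 32° = 7.73×10⁻⁵ s⁻¹
Geostrophic balance rearranged: |∂P/∂n| = f ρ V_g
|∂P/∂n| = 7.73×10⁻⁵ × 1.24 × 11.0 = 1.05×10⁻³ Pa/m

1.05×10⁻³ Pa/m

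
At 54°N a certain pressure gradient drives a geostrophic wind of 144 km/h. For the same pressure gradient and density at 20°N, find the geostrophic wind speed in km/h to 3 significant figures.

341 km/h

With the same pressure gradient and density, V_g ∝ 1/f ∝ 1/sin φ.
V₂ = V₁ · sin φ₁ / sin φ₂ = 144 × sin 54° / sin 20°
V₂ = 144 × 0.8090/0.3420 = 341 km/h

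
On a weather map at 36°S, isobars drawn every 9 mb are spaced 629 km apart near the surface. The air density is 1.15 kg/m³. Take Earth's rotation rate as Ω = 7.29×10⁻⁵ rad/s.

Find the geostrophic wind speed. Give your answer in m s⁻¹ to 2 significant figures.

Coriolis parameter at 36°S:
f = 2Ω sin φ = 2 × 7.29×10⁻⁵ × sin 36° = 8.57×10⁻⁵ s⁻¹
Pressure gradient: |∂P/∂n| = 900 Pa / 629000 m = 1.43×10⁻³ Pa/m
Geostrophic balance (pressure-gradient force = Coriolis force):
V_g = (1/(fρ)) |∂P/∂n| = 1.43×10⁻³ / (8.57×10⁻⁵ × 1.15) = 14.5 m/s

15 m s⁻¹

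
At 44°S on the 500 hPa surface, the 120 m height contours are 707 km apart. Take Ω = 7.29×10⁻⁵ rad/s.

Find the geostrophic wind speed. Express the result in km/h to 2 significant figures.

Coriolis parameter at 44°S:
f = 2Ω sin φ = 2 × 7.29×10⁻⁵ × sin 44° = 1.01×10⁻⁴ s⁻¹
Height gradient: |∂Z/∂n| = 120 m / 707000 m = 1.70×10⁻⁴
On a pressure surface, geostrophic balance gives V_g = (g/f)|∂Z/∂n|:
V_g = 9.81 × 1.70×10⁻⁴ / 1.01×10⁻⁴ = 16.4 m/s
Converting: 16.4 m/s × 3.6 = 59 km/h

59 km/h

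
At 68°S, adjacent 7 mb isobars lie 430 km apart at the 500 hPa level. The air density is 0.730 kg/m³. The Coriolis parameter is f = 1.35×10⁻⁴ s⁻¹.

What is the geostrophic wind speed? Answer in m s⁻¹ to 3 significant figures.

Pressure gradient: |∂P/∂n| = 700 Pa / 430000 m = 1.63×10⁻³ Pa/m
Geostrophic balance (pressure-gradient force = Coriolis force):
V_g = (1/(fρ)) |∂P/∂n| = 1.63×10⁻³ / (1.35×10⁻⁴ × 0.730) = 16.5 m/s

16.5 m s⁻¹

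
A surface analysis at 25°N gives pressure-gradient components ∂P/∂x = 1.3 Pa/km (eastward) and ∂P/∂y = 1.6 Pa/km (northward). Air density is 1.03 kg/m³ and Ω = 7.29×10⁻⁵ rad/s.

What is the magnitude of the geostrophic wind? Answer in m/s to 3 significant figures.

Coriolis parameter at 25°N:
f = 2Ω sin φ = 2 × 7.29×10⁻⁵ × sin 25° = 6.16×10⁻⁵ s⁻¹
Component geostrophic relations (x east, y north):
u_g = −(1/(fρ)) ∂P/∂y,  v_g = (1/(fρ)) ∂P/∂x
u_g = −(1.6×10⁻³)/(6.16×10⁻⁵ × 1.03) = −25.2 m/s;  v_g = (1.3×10⁻³)/(6.16×10⁻⁵ × 1.03) = 20.5 m/s
|V_g| = √(u_g² + v_g²) = 32.5 m/s

32.5 m/s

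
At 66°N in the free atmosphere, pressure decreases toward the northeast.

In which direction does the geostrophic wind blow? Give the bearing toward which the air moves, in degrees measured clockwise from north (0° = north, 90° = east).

The pressure-gradient force points toward the northeast (bearing 045°).
Geostrophic balance: in the Northern Hemisphere the Coriolis force deflects motion to the right, so the geostrophic wind blows 90° to the right of the pressure-gradient force (low pressure on the left).
Rotating 045° by 90° clockwise gives 135° — the wind blows toward the southeast.

135°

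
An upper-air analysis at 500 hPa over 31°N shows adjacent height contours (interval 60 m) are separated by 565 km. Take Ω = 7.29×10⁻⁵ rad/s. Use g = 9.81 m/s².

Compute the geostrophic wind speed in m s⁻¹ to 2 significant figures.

Coriolis parameter at 31°N:
f = 2Ω sin φ = 2 × 7.29×10⁻⁵ × sin 31° = 7.51×10⁻⁵ s⁻¹
Height gradient: |∂Z/∂n| = 60 m / 565000 m = 1.06×10⁻⁴
On a pressure surface, geostrophic balance gives V_g = (g/f)|∂Z/∂n|:
V_g = 9.81 × 1.06×10⁻⁴ / 7.51×10⁻⁵ = 13.9 m/s

14 m s⁻¹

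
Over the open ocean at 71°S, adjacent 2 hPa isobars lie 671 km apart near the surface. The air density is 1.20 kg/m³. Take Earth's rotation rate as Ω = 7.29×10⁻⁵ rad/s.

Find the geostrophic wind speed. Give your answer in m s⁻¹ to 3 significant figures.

Coriolis parameter at 71°S:
f = 2Ω sin φ = 2 × 7.29×10⁻⁵ × sin 71° = 1.38×10⁻⁴ s⁻¹
Pressure gradient: |∂P/∂n| = 200 Pa / 671000 m = 2.98×10⁻⁴ Pa/m
Geostrophic balance (pressure-gradient force = Coriolis force):
V_g = (1/(fρ)) |∂P/∂n| = 2.98×10⁻⁴ / (1.38×10⁻⁴ × 1.20) = 1.80 m/s

1.80 m s⁻¹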